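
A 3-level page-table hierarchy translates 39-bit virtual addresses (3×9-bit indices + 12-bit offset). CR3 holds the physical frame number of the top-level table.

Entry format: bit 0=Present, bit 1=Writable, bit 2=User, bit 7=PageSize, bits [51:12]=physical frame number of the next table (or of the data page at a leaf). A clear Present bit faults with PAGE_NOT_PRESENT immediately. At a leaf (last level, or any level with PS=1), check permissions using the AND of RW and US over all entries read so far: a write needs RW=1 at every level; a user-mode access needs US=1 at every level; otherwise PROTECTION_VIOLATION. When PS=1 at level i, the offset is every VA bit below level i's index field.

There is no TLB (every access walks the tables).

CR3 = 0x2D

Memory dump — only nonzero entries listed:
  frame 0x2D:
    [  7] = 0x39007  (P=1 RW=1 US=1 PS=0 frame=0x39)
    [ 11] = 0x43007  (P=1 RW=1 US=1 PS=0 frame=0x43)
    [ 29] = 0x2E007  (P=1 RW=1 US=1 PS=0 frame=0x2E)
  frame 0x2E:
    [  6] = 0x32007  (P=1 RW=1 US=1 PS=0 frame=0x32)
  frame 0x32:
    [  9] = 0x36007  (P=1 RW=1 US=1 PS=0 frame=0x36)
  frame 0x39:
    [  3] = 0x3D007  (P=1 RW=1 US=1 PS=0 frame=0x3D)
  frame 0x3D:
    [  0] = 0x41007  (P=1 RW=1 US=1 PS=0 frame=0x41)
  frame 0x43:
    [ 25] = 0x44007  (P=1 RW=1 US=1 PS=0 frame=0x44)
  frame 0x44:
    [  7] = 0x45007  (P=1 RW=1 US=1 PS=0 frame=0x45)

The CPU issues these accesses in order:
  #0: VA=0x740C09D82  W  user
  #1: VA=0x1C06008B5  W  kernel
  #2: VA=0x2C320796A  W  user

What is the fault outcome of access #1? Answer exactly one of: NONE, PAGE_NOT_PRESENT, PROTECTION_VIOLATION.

Per-access translation:
#0 VA=0x740C09D82 (w,user):
  L0: frame=0x2D idx=29 entry=0x2E007 [P=1 RW=1 US=1 PS=0]
  L1: frame=0x2E idx=6 entry=0x32007 [P=1 RW=1 US=1 PS=0]
  L2: frame=0x32 idx=9 entry=0x36007 [P=1 RW=1 US=1 PS=0]
  ⇒ phys 0x36D82  [3 reads]
#1 VA=0x1C06008B5 (w,kernel):
  L0: frame=0x2D idx=7 entry=0x39007 [P=1 RW=1 US=1 PS=0]
  L1: frame=0x39 idx=3 entry=0x3D007 [P=1 RW=1 US=1 PS=0]
  L2: frame=0x3D idx=0 entry=0x41007 [P=1 RW=1 US=1 PS=0]
  ⇒ phys 0x418B5  [3 reads]
#2 VA=0x2C320796A (w,user):
  L0: frame=0x2D idx=11 entry=0x43007 [P=1 RW=1 US=1 PS=0]
  L1: frame=0x43 idx=25 entry=0x44007 [P=1 RW=1 US=1 PS=0]
  L2: frame=0x44 idx=7 entry=0x45007 [P=1 RW=1 US=1 PS=0]
  ⇒ phys 0x4596A  [3 reads]

Access #1 fault: NONE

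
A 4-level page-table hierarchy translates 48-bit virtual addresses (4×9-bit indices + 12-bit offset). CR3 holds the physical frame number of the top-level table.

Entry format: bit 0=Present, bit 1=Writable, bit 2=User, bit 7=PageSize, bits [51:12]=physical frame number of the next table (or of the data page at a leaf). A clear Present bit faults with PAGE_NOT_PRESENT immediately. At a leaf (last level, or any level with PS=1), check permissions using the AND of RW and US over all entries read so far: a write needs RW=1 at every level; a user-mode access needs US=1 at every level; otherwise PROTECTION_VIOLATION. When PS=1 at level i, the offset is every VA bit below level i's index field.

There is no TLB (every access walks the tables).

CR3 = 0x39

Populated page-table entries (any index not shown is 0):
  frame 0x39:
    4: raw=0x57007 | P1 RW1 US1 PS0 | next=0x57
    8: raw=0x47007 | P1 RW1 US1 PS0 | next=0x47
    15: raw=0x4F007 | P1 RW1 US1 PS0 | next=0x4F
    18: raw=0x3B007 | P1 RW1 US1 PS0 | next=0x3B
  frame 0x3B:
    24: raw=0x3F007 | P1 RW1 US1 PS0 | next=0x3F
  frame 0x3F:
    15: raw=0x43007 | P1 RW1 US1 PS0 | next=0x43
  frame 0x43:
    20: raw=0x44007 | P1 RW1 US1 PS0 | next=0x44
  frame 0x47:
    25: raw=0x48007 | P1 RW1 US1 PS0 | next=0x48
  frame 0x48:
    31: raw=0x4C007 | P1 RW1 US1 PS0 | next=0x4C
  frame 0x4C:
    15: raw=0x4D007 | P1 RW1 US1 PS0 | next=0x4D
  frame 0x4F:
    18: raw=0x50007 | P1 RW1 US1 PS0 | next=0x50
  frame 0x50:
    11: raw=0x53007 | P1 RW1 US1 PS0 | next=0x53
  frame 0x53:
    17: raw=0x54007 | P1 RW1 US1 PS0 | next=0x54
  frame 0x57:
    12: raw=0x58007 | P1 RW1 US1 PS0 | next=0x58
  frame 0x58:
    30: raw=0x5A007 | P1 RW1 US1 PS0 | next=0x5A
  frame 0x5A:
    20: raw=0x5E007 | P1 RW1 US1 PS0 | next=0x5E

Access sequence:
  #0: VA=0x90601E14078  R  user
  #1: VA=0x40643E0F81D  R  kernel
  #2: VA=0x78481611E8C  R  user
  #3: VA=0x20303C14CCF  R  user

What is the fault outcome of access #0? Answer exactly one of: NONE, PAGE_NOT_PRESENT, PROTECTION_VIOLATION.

Per-access translation:
#0 VA=0x90601E14078 (r,user):
  lvl0: tbl 0x39, slot 18 ⇒ 0x3B007 (P1/RW1/US1/PS0)
  lvl1: tbl 0x3B, slot 24 ⇒ 0x3F007 (P1/RW1/US1/PS0)
  lvl2: tbl 0x3F, slot 15 ⇒ 0x43007 (P1/RW1/US1/PS0)
  lvl3: tbl 0x43, slot 20 ⇒ 0x44007 (P1/RW1/US1/PS0)
  ✓ 0x44078  — 4 lookups
#1 VA=0x40643E0F81D (r,kernel):
  lvl0: tbl 0x39, slot 8 ⇒ 0x47007 (P1/RW1/US1/PS0)
  lvl1: tbl 0x47, slot 25 ⇒ 0x48007 (P1/RW1/US1/PS0)
  lvl2: tbl 0x48, slot 31 ⇒ 0x4C007 (P1/RW1/US1/PS0)
  lvl3: tbl 0x4C, slot 15 ⇒ 0x4D007 (P1/RW1/US1/PS0)
  ✓ 0x4D81D  — 4 lookups
#2 VA=0x78481611E8C (r,user):
  lvl0: tbl 0x39, slot 15 ⇒ 0x4F007 (P1/RW1/US1/PS0)
  lvl1: tbl 0x4F, slot 18 ⇒ 0x50007 (P1/RW1/US1/PS0)
  lvl2: tbl 0x50, slot 11 ⇒ 0x53007 (P1/RW1/US1/PS0)
  lvl3: tbl 0x53, slot 17 ⇒ 0x54007 (P1/RW1/US1/PS0)
  ✓ 0x54E8C  — 4 lookups
#3 VA=0x20303C14CCF (r,user):
  lvl0: tbl 0x39, slot 4 ⇒ 0x57007 (P1/RW1/US1/PS0)
  lvl1: tbl 0x57, slot 12 ⇒ 0x58007 (P1/RW1/US1/PS0)
  lvl2: tbl 0x58, slot 30 ⇒ 0x5A007 (P1/RW1/US1/PS0)
  lvl3: tbl 0x5A, slot 20 ⇒ 0x5E007 (P1/RW1/US1/PS0)
  ✓ 0x5ECCF  — 4 lookups

Access #0 fault: NONE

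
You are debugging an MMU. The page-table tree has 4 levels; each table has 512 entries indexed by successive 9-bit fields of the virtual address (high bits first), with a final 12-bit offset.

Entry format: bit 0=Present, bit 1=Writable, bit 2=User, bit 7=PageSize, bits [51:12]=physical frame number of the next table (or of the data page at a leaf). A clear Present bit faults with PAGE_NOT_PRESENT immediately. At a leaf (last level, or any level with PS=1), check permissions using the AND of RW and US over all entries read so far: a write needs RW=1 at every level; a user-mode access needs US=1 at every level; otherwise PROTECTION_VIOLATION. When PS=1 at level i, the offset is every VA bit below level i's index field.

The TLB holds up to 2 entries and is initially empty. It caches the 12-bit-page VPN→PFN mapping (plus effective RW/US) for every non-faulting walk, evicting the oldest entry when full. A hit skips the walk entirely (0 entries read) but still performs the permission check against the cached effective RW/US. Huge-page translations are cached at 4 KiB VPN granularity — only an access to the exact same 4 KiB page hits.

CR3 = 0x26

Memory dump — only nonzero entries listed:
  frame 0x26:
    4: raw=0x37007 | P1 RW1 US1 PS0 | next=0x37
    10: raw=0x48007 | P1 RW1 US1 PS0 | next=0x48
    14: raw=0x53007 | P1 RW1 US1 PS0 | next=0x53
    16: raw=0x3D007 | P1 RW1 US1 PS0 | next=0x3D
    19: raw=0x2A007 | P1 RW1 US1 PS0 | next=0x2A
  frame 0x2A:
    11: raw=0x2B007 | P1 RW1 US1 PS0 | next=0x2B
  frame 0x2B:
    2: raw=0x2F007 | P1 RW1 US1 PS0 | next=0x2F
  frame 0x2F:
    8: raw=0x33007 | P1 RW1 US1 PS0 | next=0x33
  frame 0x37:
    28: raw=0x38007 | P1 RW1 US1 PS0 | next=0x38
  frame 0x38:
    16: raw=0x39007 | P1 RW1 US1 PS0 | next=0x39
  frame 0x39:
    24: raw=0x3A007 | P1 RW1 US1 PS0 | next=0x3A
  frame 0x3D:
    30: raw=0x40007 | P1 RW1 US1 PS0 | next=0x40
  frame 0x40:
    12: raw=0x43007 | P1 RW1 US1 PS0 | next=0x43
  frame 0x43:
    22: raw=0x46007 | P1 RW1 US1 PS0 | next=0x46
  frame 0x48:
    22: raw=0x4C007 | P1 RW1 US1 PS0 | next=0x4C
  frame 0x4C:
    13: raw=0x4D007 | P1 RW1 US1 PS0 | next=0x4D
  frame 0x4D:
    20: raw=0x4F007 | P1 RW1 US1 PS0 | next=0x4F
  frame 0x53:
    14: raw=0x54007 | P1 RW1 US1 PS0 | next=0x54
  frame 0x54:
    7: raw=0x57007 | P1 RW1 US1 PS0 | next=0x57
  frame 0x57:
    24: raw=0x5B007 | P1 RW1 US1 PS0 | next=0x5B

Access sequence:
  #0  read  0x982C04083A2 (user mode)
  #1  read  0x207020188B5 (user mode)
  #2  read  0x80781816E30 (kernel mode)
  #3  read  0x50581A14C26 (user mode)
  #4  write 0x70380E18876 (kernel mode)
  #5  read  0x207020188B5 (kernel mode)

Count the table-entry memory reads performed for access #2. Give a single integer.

Per-access translation:
#0 VA=0x982C04083A2 (r,user):
  [0] read 0x26 idx=19: raw=0x2A007 flags P=1 W=1 U=1 S=0
  [1] read 0x2A idx=11: raw=0x2B007 flags P=1 W=1 U=1 S=0
  [2] read 0x2B idx=2: raw=0x2F007 flags P=1 W=1 U=1 S=0
  [3] read 0x2F idx=8: raw=0x33007 flags P=1 W=1 U=1 S=0
  → PA=0x333A2  (4 entries read)
#1 VA=0x207020188B5 (r,user):
  [0] read 0x26 idx=4: raw=0x37007 flags P=1 W=1 U=1 S=0
  [1] read 0x37 idx=28: raw=0x38007 flags P=1 W=1 U=1 S=0
  [2] read 0x38 idx=16: raw=0x39007 flags P=1 W=1 U=1 S=0
  [3] read 0x39 idx=24: raw=0x3A007 flags P=1 W=1 U=1 S=0
  → PA=0x3A8B5  (4 entries read)
#2 VA=0x80781816E30 (r,kernel):
  [0] read 0x26 idx=16: raw=0x3D007 flags P=1 W=1 U=1 S=0
  [1] read 0x3D idx=30: raw=0x40007 flags P=1 W=1 U=1 S=0
  [2] read 0x40 idx=12: raw=0x43007 flags P=1 W=1 U=1 S=0
  [3] read 0x43 idx=22: raw=0x46007 flags P=1 W=1 U=1 S=0
  → PA=0x46E30  (4 entries read)
#3 VA=0x50581A14C26 (r,user):
  [0] read 0x26 idx=10: raw=0x48007 flags P=1 W=1 U=1 S=0
  [1] read 0x48 idx=22: raw=0x4C007 flags P=1 W=1 U=1 S=0
  [2] read 0x4C idx=13: raw=0x4D007 flags P=1 W=1 U=1 S=0
  [3] read 0x4D idx=20: raw=0x4F007 flags P=1 W=1 U=1 S=0
  → PA=0x4FC26  (4 entries read)
#4 VA=0x70380E18876 (w,kernel):
  [0] read 0x26 idx=14: raw=0x53007 flags P=1 W=1 U=1 S=0
  [1] read 0x53 idx=14: raw=0x54007 flags P=1 W=1 U=1 S=0
  [2] read 0x54 idx=7: raw=0x57007 flags P=1 W=1 U=1 S=0
  [3] read 0x57 idx=24: raw=0x5B007 flags P=1 W=1 U=1 S=0
  → PA=0x5B876  (4 entries read)
#5 VA=0x207020188B5 (r,kernel):
  [0] read 0x26 idx=4: raw=0x37007 flags P=1 W=1 U=1 S=0
  [1] read 0x37 idx=28: raw=0x38007 flags P=1 W=1 U=1 S=0
  [2] read 0x38 idx=16: raw=0x39007 flags P=1 W=1 U=1 S=0
  [3] read 0x39 idx=24: raw=0x3A007 flags P=1 W=1 U=1 S=0
  → PA=0x3A8B5  (4 entries read)

Entries read for #2: 4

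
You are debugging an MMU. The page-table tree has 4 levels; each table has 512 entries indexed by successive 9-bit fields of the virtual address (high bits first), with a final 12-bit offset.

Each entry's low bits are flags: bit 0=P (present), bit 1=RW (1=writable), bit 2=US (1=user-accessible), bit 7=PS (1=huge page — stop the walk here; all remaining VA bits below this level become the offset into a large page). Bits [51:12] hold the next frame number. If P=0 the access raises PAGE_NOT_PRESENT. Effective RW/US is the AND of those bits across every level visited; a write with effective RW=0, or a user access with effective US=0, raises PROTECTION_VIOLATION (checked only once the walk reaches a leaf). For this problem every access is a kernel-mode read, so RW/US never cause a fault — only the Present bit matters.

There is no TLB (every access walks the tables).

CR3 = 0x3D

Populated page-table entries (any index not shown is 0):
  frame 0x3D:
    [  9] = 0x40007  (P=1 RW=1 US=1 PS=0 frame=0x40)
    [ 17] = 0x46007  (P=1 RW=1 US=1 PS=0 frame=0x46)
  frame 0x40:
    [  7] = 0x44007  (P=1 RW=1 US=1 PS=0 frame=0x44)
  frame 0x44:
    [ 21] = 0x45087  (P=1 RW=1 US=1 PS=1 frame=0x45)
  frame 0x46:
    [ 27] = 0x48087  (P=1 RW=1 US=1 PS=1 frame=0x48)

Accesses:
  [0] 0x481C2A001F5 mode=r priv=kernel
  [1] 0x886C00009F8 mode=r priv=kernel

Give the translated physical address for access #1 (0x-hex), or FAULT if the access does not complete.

Per-access translation:
#0 VA=0x481C2A001F5 (r,kernel):
  [0] read 0x3D idx=9: raw=0x40007 flags P=1 W=1 U=1 S=0
  [1] read 0x40 idx=7: raw=0x44007 flags P=1 W=1 U=1 S=0
  [2] read 0x44 idx=21: raw=0x45087 flags P=1 W=1 U=1 S=1
  ⇒ phys 0x451F5 (huge @L2)  [3 reads]
#1 VA=0x886C00009F8 (r,kernel):
  [0] read 0x3D idx=17: raw=0x46007 flags P=1 W=1 U=1 S=0
  [1] read 0x46 idx=27: raw=0x48087 flags P=1 W=1 U=1 S=1
  ⇒ phys 0x489F8 (huge @L1)  [2 reads]

Access #1 PA: 0x489F8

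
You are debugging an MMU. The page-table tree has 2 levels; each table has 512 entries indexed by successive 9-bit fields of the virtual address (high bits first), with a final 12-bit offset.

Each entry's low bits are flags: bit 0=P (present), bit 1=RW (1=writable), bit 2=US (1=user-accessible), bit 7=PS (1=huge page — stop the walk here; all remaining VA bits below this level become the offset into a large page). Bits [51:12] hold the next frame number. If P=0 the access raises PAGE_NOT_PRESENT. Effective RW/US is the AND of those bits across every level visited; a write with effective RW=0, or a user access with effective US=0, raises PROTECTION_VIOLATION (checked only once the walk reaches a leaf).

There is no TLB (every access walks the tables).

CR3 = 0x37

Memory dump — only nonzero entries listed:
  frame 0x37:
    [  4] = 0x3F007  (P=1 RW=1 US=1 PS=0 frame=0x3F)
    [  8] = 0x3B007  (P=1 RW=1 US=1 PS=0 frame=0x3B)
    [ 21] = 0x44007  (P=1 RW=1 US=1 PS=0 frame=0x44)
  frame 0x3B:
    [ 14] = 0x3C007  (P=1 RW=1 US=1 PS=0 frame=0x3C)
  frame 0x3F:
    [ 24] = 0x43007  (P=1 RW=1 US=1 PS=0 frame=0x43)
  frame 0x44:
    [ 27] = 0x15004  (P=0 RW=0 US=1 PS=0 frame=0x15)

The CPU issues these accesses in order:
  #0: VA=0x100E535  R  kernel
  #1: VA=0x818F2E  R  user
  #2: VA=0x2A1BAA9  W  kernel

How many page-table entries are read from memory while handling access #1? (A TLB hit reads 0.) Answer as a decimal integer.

Per-access translation:
#0 VA=0x100E535 (r,kernel):
  L0: frame=0x37 idx=8 entry=0x3B007 [P=1 RW=1 US=1 PS=0]
  L1: frame=0x3B idx=14 entry=0x3C007 [P=1 RW=1 US=1 PS=0]
  ⇒ phys 0x3C535  [2 reads]
#1 VA=0x818F2E (r,user):
  L0: frame=0x37 idx=4 entry=0x3F007 [P=1 RW=1 US=1 PS=0]
  L1: frame=0x3F idx=24 entry=0x43007 [P=1 RW=1 US=1 PS=0]
  ⇒ phys 0x43F2E  [2 reads]
#2 VA=0x2A1BAA9 (w,kernel):
  L0: frame=0x37 idx=21 entry=0x44007 [P=1 RW=1 US=1 PS=0]
  L1: frame=0x44 idx=27 entry=0x15004 [P=0 RW=0 US=1 PS=0]
  ✗ PAGE_NOT_PRESENT  [2 reads]

Entries read for #1: 2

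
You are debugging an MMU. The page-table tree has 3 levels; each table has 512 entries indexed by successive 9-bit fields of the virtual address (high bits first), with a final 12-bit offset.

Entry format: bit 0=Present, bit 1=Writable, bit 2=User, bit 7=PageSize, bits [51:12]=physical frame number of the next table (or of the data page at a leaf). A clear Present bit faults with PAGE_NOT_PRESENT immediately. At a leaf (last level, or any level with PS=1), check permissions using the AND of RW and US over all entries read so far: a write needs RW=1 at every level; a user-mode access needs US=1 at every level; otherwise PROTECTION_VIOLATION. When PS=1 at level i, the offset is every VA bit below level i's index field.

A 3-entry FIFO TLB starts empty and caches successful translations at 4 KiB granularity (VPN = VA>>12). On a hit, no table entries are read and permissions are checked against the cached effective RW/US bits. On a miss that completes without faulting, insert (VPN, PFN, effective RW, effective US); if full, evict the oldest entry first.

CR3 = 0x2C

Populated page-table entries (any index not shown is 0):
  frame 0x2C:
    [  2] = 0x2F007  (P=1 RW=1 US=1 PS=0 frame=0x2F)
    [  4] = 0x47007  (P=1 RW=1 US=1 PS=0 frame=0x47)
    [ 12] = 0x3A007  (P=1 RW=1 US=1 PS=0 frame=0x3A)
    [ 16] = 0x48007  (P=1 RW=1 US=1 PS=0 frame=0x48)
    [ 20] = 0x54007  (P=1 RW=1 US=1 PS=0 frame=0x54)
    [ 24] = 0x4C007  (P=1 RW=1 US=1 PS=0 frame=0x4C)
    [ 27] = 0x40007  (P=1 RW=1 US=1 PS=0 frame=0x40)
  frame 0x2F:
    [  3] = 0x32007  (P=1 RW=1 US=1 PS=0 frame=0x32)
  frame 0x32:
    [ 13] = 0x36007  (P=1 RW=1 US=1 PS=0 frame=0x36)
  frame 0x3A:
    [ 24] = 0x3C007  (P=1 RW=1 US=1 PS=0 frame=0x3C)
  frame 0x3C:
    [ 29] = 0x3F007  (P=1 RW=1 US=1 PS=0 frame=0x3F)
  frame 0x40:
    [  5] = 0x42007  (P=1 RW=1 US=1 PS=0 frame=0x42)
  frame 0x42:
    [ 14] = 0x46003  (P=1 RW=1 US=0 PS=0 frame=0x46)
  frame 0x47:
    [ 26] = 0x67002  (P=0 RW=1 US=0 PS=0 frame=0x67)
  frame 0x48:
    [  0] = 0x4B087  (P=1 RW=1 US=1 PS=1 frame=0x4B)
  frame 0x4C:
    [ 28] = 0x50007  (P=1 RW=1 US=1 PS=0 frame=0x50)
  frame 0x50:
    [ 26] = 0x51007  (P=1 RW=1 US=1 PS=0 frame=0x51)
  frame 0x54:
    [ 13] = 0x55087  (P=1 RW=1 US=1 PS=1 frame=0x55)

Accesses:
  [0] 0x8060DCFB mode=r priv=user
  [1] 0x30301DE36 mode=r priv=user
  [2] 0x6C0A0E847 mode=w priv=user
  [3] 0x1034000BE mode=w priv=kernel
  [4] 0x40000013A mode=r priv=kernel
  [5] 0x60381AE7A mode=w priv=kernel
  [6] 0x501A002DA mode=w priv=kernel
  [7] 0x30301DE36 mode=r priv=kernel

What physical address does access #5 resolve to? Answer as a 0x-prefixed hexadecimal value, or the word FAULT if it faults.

Trace:
#0 VA=0x8060DCFB (r,user):
  [0] read 0x2C idx=2: raw=0x2F007 flags P=1 W=1 U=1 S=0
  [1] read 0x2F idx=3: raw=0x32007 flags P=1 W=1 U=1 S=0
  [2] read 0x32 idx=13: raw=0x36007 flags P=1 W=1 U=1 S=0
  ⇒ phys 0x36CFB  [3 reads]
#1 VA=0x30301DE36 (r,user):
  [0] read 0x2C idx=12: raw=0x3A007 flags P=1 W=1 U=1 S=0
  [1] read 0x3A idx=24: raw=0x3C007 flags P=1 W=1 U=1 S=0
  [2] read 0x3C idx=29: raw=0x3F007 flags P=1 W=1 U=1 S=0
  ⇒ phys 0x3FE36  [3 reads]
#2 VA=0x6C0A0E847 (w,user):
  [0] read 0x2C idx=27: raw=0x40007 flags P=1 W=1 U=1 S=0
  [1] read 0x40 idx=5: raw=0x42007 flags P=1 W=1 U=1 S=0
  [2] read 0x42 idx=14: raw=0x46003 flags P=1 W=1 U=0 S=0
  ⇒ fault: PROTECTION_VIOLATION  — 3 lookups
#3 VA=0x1034000BE (w,kernel):
  [0] read 0x2C idx=4: raw=0x47007 flags P=1 W=1 U=1 S=0
  [1] read 0x47 idx=26: raw=0x67002 flags P=0 W=1 U=0 S=0
  ⇒ fault: PAGE_NOT_PRESENT  — 2 lookups
#4 VA=0x40000013A (r,kernel):
  [0] read 0x2C idx=16: raw=0x48007 flags P=1 W=1 U=1 S=0
  [1] read 0x48 idx=0: raw=0x4B087 flags P=1 W=1 U=1 S=1
  ⇒ phys 0x4B13A (huge @L1)  [2 reads]
#5 VA=0x60381AE7A (w,kernel):
  [0] read 0x2C idx=24: raw=0x4C007 flags P=1 W=1 U=1 S=0
  [1] read 0x4C idx=28: raw=0x50007 flags P=1 W=1 U=1 S=0
  [2] read 0x50 idx=26: raw=0x51007 flags P=1 W=1 U=1 S=0
  ⇒ phys 0x51E7A  [3 reads]
#6 VA=0x501A002DA (w,kernel):
  [0] read 0x2C idx=20: raw=0x54007 flags P=1 W=1 U=1 S=0
  [1] read 0x54 idx=13: raw=0x55087 flags P=1 W=1 U=1 S=1
  ⇒ phys 0x552DA (huge @L1)  [2 reads]
#7 VA=0x30301DE36 (r,kernel):
  [0] read 0x2C idx=12: raw=0x3A007 flags P=1 W=1 U=1 S=0
  [1] read 0x3A idx=24: raw=0x3C007 flags P=1 W=1 U=1 S=0
  [2] read 0x3C idx=29: raw=0x3F007 flags P=1 W=1 U=1 S=0
  ⇒ phys 0x3FE36  [3 reads]

Access #5 PA: 0x51E7A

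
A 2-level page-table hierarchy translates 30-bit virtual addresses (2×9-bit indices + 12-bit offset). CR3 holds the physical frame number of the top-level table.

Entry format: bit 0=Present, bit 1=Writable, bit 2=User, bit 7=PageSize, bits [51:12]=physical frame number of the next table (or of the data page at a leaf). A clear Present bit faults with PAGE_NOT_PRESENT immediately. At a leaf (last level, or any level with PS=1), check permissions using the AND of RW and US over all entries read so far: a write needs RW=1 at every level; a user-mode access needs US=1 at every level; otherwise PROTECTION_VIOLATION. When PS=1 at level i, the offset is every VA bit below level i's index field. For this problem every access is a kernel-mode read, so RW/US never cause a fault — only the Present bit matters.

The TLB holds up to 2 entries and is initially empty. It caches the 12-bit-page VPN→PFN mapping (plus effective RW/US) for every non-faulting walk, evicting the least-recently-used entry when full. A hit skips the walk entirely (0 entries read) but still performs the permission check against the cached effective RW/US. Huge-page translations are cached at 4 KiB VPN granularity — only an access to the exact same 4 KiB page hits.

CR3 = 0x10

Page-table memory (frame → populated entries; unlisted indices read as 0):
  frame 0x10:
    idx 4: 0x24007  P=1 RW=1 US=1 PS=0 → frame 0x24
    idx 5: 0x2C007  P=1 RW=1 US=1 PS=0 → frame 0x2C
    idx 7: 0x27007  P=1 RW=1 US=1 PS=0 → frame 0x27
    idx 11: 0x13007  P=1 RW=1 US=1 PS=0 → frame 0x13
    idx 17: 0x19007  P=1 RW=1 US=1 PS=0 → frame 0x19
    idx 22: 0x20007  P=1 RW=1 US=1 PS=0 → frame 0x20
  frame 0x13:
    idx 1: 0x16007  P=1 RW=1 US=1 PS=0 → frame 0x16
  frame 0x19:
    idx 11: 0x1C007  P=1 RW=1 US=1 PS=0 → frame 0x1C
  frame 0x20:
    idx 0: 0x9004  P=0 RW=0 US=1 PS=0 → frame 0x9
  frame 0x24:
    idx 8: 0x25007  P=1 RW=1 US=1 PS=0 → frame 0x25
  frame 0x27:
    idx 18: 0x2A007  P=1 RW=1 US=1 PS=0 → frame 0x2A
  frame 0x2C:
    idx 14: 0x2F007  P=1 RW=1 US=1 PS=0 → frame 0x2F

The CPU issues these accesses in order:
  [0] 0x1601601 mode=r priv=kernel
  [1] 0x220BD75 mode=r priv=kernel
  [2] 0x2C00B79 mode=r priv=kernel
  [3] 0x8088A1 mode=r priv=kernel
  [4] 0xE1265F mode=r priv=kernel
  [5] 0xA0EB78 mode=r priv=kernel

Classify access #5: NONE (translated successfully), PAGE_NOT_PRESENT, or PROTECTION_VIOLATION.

Trace:
#0 VA=0x1601601 (r,kernel):
  L0 @0x10[11] → 0x13007  P=1,RW=1,US=1,PS=0
  L1 @0x13[1] → 0x16007  P=1,RW=1,US=1,PS=0
  → PA=0x16601  (2 entries read)
#1 VA=0x220BD75 (r,kernel):
  L0 @0x10[17] → 0x19007  P=1,RW=1,US=1,PS=0
  L1 @0x19[11] → 0x1C007  P=1,RW=1,US=1,PS=0
  → PA=0x1CD75  (2 entries read)
#2 VA=0x2C00B79 (r,kernel):
  L0 @0x10[22] → 0x20007  P=1,RW=1,US=1,PS=0
  L1 @0x20[0] → 0x9004  P=0,RW=0,US=1,PS=0
  ⇒ fault: PAGE_NOT_PRESENT  — 2 lookups
#3 VA=0x8088A1 (r,kernel):
  L0 @0x10[4] → 0x24007  P=1,RW=1,US=1,PS=0
  L1 @0x24[8] → 0x25007  P=1,RW=1,US=1,PS=0
  → PA=0x258A1  (2 entries read)
#4 VA=0xE1265F (r,kernel):
  L0 @0x10[7] → 0x27007  P=1,RW=1,US=1,PS=0
  L1 @0x27[18] → 0x2A007  P=1,RW=1,US=1,PS=0
  → PA=0x2A65F  (2 entries read)
#5 VA=0xA0EB78 (r,kernel):
  L0 @0x10[5] → 0x2C007  P=1,RW=1,US=1,PS=0
  L1 @0x2C[14] → 0x2F007  P=1,RW=1,US=1,PS=0
  → PA=0x2FB78  (2 entries read)

Access #5 fault: NONE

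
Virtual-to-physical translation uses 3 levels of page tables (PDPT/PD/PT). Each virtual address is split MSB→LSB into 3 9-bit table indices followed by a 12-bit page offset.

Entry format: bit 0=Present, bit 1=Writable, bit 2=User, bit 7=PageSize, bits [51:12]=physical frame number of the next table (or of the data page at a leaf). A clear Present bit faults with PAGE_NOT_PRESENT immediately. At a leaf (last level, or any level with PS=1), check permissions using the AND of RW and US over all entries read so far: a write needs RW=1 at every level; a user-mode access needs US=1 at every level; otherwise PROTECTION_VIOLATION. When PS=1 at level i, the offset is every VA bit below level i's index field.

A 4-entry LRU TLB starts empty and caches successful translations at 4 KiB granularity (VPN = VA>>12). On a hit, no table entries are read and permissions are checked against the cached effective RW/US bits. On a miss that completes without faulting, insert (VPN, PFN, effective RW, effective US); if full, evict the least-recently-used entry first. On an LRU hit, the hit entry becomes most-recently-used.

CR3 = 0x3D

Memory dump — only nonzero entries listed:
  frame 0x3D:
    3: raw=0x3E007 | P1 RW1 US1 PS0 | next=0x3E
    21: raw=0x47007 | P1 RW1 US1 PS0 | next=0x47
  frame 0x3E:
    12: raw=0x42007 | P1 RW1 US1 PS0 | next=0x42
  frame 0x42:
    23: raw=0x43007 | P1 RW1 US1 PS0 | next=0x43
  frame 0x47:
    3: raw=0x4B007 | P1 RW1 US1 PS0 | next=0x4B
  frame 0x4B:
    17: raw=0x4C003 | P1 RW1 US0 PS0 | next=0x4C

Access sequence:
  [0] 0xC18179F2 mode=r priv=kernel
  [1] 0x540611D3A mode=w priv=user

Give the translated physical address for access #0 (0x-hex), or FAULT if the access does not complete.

Per-access translation:
#0 VA=0xC18179F2 (r,kernel):
  L0: frame=0x3D idx=3 entry=0x3E007 [P=1 RW=1 US=1 PS=0]
  L1: frame=0x3E idx=12 entry=0x42007 [P=1 RW=1 US=1 PS=0]
  L2: frame=0x42 idx=23 entry=0x43007 [P=1 RW=1 US=1 PS=0]
  → PA=0x439F2  (3 entries read)
#1 VA=0x540611D3A (w,user):
  L0: frame=0x3D idx=21 entry=0x47007 [P=1 RW=1 US=1 PS=0]
  L1: frame=0x47 idx=3 entry=0x4B007 [P=1 RW=1 US=1 PS=0]
  L2: frame=0x4B idx=17 entry=0x4C003 [P=1 RW=1 US=0 PS=0]
  ⇒ fault: PROTECTION_VIOLATION  — 3 lookups

Access #0 PA: 0x439F2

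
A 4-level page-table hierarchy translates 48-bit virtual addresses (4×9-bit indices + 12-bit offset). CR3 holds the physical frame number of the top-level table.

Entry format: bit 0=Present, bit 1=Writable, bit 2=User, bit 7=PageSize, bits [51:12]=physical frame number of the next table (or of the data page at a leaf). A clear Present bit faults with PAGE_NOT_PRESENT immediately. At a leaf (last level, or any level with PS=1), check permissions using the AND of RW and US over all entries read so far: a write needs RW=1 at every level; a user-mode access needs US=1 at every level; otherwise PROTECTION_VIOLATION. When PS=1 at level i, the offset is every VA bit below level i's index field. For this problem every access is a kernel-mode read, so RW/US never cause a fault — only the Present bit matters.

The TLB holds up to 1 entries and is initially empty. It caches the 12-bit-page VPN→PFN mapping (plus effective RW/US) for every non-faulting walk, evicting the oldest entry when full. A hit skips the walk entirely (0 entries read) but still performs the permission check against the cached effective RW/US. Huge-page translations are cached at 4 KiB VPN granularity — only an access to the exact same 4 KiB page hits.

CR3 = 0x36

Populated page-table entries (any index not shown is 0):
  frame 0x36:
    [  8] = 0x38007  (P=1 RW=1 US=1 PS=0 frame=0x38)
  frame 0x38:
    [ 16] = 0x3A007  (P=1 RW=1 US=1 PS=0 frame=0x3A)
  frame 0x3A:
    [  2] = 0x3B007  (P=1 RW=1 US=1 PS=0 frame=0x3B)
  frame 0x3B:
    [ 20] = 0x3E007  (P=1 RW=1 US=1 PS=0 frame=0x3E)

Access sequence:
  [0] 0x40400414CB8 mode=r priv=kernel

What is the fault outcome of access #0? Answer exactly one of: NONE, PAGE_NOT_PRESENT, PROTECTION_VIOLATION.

Per-access translation:
#0 VA=0x40400414CB8 (r,kernel):
  [0] read 0x36 idx=8: raw=0x38007 flags P=1 W=1 U=1 S=0
  [1] read 0x38 idx=16: raw=0x3A007 flags P=1 W=1 U=1 S=0
  [2] read 0x3A idx=2: raw=0x3B007 flags P=1 W=1 U=1 S=0
  [3] read 0x3B idx=20: raw=0x3E007 flags P=1 W=1 U=1 S=0
  ✓ 0x3ECB8  — 4 lookups

Access #0 fault: NONE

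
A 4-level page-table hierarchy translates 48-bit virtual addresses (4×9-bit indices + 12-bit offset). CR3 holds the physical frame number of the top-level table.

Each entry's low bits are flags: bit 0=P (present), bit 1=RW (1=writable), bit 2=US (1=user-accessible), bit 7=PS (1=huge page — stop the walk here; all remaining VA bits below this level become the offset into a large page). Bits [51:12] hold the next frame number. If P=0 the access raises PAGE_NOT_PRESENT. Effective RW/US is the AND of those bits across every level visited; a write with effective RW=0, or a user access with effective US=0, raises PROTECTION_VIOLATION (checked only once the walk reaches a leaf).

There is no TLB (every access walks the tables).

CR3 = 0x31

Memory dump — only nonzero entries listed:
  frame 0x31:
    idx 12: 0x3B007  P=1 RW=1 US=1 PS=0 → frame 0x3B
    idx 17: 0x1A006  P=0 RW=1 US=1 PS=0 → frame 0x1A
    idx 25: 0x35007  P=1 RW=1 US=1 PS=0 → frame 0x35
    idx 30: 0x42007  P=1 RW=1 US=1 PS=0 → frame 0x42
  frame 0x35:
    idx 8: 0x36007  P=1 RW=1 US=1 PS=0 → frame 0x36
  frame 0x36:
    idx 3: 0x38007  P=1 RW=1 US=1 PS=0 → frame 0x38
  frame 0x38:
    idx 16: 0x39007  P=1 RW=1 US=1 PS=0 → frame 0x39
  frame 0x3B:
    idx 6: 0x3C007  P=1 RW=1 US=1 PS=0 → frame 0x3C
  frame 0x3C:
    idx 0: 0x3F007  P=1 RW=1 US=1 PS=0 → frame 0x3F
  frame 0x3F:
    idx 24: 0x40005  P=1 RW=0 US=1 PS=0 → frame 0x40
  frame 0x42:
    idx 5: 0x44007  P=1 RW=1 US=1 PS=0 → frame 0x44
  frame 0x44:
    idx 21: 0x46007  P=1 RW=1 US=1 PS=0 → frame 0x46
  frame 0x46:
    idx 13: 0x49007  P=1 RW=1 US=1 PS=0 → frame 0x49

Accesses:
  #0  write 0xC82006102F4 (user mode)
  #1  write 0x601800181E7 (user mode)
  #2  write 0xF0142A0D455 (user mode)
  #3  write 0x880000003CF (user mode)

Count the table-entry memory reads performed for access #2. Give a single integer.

Walk each access:
#0 VA=0xC82006102F4 (w,user):
  lvl0: tbl 0x31, slot 25 ⇒ 0x35007 (P1/RW1/US1/PS0)
  lvl1: tbl 0x35, slot 8 ⇒ 0x36007 (P1/RW1/US1/PS0)
  lvl2: tbl 0x36, slot 3 ⇒ 0x38007 (P1/RW1/US1/PS0)
  lvl3: tbl 0x38, slot 16 ⇒ 0x39007 (P1/RW1/US1/PS0)
  → PA=0x392F4  (4 entries read)
#1 VA=0x601800181E7 (w,user):
  lvl0: tbl 0x31, slot 12 ⇒ 0x3B007 (P1/RW1/US1/PS0)
  lvl1: tbl 0x3B, slot 6 ⇒ 0x3C007 (P1/RW1/US1/PS0)
  lvl2: tbl 0x3C, slot 0 ⇒ 0x3F007 (P1/RW1/US1/PS0)
  lvl3: tbl 0x3F, slot 24 ⇒ 0x40005 (P1/RW0/US1/PS0)
  ⇒ fault: PROTECTION_VIOLATION  — 4 lookups
#2 VA=0xF0142A0D455 (w,user):
  lvl0: tbl 0x31, slot 30 ⇒ 0x42007 (P1/RW1/US1/PS0)
  lvl1: tbl 0x42, slot 5 ⇒ 0x44007 (P1/RW1/US1/PS0)
  lvl2: tbl 0x44, slot 21 ⇒ 0x46007 (P1/RW1/US1/PS0)
  lvl3: tbl 0x46, slot 13 ⇒ 0x49007 (P1/RW1/US1/PS0)
  → PA=0x49455  (4 entries read)
#3 VA=0x880000003CF (w,user):
  lvl0: tbl 0x31, slot 17 ⇒ 0x1A006 (P0/RW1/US1/PS0)
  ⇒ fault: PAGE_NOT_PRESENT  — 1 lookups

Entries read for #2: 4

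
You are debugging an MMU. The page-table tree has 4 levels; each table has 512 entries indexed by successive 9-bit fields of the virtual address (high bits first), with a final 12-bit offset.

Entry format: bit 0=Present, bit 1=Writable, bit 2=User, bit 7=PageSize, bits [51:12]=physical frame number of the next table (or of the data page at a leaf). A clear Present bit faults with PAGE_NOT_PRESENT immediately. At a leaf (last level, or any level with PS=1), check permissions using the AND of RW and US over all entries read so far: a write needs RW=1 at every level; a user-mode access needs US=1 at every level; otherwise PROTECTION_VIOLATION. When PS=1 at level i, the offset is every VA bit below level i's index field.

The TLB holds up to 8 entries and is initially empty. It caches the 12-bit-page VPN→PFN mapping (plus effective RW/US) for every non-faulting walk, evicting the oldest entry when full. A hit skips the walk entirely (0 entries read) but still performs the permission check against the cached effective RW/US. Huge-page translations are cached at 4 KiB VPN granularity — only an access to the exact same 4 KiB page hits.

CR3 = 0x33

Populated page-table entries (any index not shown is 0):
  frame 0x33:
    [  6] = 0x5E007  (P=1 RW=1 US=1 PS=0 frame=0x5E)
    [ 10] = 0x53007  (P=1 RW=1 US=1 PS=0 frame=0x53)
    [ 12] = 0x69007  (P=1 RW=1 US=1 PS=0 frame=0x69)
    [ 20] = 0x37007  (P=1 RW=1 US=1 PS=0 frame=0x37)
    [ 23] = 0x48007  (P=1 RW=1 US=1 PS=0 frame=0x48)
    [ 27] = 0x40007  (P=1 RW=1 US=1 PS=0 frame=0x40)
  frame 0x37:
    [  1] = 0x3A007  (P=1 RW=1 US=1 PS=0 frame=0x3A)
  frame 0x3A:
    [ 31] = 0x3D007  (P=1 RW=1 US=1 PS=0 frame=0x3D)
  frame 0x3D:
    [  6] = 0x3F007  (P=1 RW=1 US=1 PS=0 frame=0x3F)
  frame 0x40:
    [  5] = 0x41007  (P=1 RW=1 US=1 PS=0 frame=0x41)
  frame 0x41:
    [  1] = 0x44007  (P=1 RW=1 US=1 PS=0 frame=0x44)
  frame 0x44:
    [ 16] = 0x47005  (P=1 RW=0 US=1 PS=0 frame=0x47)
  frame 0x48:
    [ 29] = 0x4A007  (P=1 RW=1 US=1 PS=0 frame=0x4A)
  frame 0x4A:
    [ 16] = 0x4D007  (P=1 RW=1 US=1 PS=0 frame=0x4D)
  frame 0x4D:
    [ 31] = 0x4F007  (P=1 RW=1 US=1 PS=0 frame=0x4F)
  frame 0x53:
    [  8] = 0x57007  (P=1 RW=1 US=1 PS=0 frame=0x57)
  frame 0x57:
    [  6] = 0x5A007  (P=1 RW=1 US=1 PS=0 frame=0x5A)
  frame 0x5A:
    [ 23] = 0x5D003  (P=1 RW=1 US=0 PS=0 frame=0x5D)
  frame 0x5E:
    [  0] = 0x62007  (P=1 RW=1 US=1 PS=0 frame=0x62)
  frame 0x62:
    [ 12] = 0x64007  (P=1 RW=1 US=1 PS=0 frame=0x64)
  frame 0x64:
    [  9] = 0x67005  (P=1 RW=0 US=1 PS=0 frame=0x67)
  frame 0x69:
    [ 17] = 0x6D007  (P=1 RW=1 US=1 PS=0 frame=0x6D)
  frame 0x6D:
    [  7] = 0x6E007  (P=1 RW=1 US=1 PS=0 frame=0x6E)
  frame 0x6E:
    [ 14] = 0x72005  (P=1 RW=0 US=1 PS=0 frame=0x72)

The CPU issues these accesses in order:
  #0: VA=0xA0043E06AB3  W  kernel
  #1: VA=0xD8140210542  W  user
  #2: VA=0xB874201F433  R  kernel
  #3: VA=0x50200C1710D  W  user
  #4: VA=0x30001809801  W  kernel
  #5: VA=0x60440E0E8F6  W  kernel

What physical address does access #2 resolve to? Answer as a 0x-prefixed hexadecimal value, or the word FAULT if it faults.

Trace:
#0 VA=0xA0043E06AB3 (w,kernel):
  lvl0: tbl 0x33, slot 20 ⇒ 0x37007 (P1/RW1/US1/PS0)
  lvl1: tbl 0x37, slot 1 ⇒ 0x3A007 (P1/RW1/US1/PS0)
  lvl2: tbl 0x3A, slot 31 ⇒ 0x3D007 (P1/RW1/US1/PS0)
  lvl3: tbl 0x3D, slot 6 ⇒ 0x3F007 (P1/RW1/US1/PS0)
  ✓ 0x3FAB3  — 4 lookups
#1 VA=0xD8140210542 (w,user):
  lvl0: tbl 0x33, slot 27 ⇒ 0x40007 (P1/RW1/US1/PS0)
  lvl1: tbl 0x40, slot 5 ⇒ 0x41007 (P1/RW1/US1/PS0)
  lvl2: tbl 0x41, slot 1 ⇒ 0x44007 (P1/RW1/US1/PS0)
  lvl3: tbl 0x44, slot 16 ⇒ 0x47005 (P1/RW0/US1/PS0)
  ✗ PROTECTION_VIOLATION  [4 reads]
#2 VA=0xB874201F433 (r,kernel):
  lvl0: tbl 0x33, slot 23 ⇒ 0x48007 (P1/RW1/US1/PS0)
  lvl1: tbl 0x48, slot 29 ⇒ 0x4A007 (P1/RW1/US1/PS0)
  lvl2: tbl 0x4A, slot 16 ⇒ 0x4D007 (P1/RW1/US1/PS0)
  lvl3: tbl 0x4D, slot 31 ⇒ 0x4F007 (P1/RW1/US1/PS0)
  ✓ 0x4F433  — 4 lookups
#3 VA=0x50200C1710D (w,user):
  lvl0: tbl 0x33, slot 10 ⇒ 0x53007 (P1/RW1/US1/PS0)
  lvl1: tbl 0x53, slot 8 ⇒ 0x57007 (P1/RW1/US1/PS0)
  lvl2: tbl 0x57, slot 6 ⇒ 0x5A007 (P1/RW1/US1/PS0)
  lvl3: tbl 0x5A, slot 23 ⇒ 0x5D003 (P1/RW1/US0/PS0)
  ✗ PROTECTION_VIOLATION  [4 reads]
#4 VA=0x30001809801 (w,kernel):
  lvl0: tbl 0x33, slot 6 ⇒ 0x5E007 (P1/RW1/US1/PS0)
  lvl1: tbl 0x5E, slot 0 ⇒ 0x62007 (P1/RW1/US1/PS0)
  lvl2: tbl 0x62, slot 12 ⇒ 0x64007 (P1/RW1/US1/PS0)
  lvl3: tbl 0x64, slot 9 ⇒ 0x67005 (P1/RW0/US1/PS0)
  ✗ PROTECTION_VIOLATION  [4 reads]
#5 VA=0x60440E0E8F6 (w,kernel):
  lvl0: tbl 0x33, slot 12 ⇒ 0x69007 (P1/RW1/US1/PS0)
  lvl1: tbl 0x69, slot 17 ⇒ 0x6D007 (P1/RW1/US1/PS0)
  lvl2: tbl 0x6D, slot 7 ⇒ 0x6E007 (P1/RW1/US1/PS0)
  lvl3: tbl 0x6E, slot 14 ⇒ 0x72005 (P1/RW0/US1/PS0)
  ✗ PROTECTION_VIOLATION  [4 reads]

Access #2 PA: 0x4F433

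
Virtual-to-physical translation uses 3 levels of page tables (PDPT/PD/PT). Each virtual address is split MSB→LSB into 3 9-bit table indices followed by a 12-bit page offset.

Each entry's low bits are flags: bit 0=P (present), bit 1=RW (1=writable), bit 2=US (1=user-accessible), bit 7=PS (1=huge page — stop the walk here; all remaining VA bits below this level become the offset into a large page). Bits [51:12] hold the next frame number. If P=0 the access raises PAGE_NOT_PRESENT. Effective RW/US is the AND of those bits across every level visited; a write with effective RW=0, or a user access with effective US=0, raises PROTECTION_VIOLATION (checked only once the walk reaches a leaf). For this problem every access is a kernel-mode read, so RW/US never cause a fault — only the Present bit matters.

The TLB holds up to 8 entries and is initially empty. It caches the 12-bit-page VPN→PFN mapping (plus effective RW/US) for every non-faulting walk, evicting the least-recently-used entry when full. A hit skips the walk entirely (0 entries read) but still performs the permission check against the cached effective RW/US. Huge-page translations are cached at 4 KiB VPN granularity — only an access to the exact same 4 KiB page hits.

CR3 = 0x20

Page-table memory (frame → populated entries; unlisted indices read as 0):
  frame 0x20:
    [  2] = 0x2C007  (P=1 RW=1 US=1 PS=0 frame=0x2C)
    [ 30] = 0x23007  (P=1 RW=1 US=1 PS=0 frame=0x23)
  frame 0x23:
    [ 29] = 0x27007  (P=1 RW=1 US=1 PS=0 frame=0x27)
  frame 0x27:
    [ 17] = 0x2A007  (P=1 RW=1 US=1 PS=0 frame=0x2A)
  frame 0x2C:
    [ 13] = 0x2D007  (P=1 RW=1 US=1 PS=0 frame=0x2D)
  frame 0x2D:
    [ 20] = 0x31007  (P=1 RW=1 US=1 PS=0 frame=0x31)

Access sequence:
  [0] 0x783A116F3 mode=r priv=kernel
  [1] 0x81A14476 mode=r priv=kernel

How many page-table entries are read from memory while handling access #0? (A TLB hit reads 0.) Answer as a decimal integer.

Trace:
#0 VA=0x783A116F3 (r,kernel):
  [0] read 0x20 idx=30: raw=0x23007 flags P=1 W=1 U=1 S=0
  [1] read 0x23 idx=29: raw=0x27007 flags P=1 W=1 U=1 S=0
  [2] read 0x27 idx=17: raw=0x2A007 flags P=1 W=1 U=1 S=0
  ✓ 0x2A6F3  — 3 lookups
#1 VA=0x81A14476 (r,kernel):
  [0] read 0x20 idx=2: raw=0x2C007 flags P=1 W=1 U=1 S=0
  [1] read 0x2C idx=13: raw=0x2D007 flags P=1 W=1 U=1 S=0
  [2] read 0x2D idx=20: raw=0x31007 flags P=1 W=1 U=1 S=0
  ✓ 0x31476  — 3 lookups

Entries read for #0: 3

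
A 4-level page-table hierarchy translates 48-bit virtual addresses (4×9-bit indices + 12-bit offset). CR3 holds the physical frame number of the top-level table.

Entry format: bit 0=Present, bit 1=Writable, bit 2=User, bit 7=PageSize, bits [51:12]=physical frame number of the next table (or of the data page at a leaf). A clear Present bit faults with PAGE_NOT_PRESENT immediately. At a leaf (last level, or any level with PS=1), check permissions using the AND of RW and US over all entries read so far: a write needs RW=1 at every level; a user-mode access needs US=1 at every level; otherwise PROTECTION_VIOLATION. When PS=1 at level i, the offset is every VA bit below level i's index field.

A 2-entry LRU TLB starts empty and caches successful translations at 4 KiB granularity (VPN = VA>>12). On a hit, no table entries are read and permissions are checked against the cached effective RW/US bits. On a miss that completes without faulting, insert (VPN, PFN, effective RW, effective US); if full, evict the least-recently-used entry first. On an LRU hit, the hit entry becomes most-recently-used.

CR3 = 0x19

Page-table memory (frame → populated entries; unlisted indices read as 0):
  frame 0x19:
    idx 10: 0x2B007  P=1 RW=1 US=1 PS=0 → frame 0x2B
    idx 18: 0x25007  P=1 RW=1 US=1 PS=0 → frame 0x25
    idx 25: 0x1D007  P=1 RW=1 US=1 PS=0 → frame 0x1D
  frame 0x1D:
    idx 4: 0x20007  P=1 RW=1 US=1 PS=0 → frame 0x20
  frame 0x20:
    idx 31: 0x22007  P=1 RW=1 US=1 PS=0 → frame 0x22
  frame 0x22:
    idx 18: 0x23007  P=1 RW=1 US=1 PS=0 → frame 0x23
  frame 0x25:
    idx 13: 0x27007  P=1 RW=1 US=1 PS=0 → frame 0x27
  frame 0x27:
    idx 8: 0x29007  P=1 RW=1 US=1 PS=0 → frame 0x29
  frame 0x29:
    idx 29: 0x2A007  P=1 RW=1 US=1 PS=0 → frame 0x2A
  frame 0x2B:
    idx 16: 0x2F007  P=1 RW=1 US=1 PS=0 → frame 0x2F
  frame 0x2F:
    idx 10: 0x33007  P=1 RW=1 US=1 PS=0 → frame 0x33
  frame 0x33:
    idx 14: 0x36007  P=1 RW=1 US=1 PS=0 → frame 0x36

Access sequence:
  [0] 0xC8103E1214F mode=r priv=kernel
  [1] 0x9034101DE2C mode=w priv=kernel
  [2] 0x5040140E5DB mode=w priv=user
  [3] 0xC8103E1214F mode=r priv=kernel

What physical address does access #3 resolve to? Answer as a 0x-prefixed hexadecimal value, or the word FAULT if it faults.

Per-access translation:
#0 VA=0xC8103E1214F (r,kernel):
  [0] read 0x19 idx=25: raw=0x1D007 flags P=1 W=1 U=1 S=0
  [1] read 0x1D idx=4: raw=0x20007 flags P=1 W=1 U=1 S=0
  [2] read 0x20 idx=31: raw=0x22007 flags P=1 W=1 U=1 S=0
  [3] read 0x22 idx=18: raw=0x23007 flags P=1 W=1 U=1 S=0
  ⇒ phys 0x2314F  [4 reads]
#1 VA=0x9034101DE2C (w,kernel):
  [0] read 0x19 idx=18: raw=0x25007 flags P=1 W=1 U=1 S=0
  [1] read 0x25 idx=13: raw=0x27007 flags P=1 W=1 U=1 S=0
  [2] read 0x27 idx=8: raw=0x29007 flags P=1 W=1 U=1 S=0
  [3] read 0x29 idx=29: raw=0x2A007 flags P=1 W=1 U=1 S=0
  ⇒ phys 0x2AE2C  [4 reads]
#2 VA=0x5040140E5DB (w,user):
  [0] read 0x19 idx=10: raw=0x2B007 flags P=1 W=1 U=1 S=0
  [1] read 0x2B idx=16: raw=0x2F007 flags P=1 W=1 U=1 S=0
  [2] read 0x2F idx=10: raw=0x33007 flags P=1 W=1 U=1 S=0
  [3] read 0x33 idx=14: raw=0x36007 flags P=1 W=1 U=1 S=0
  ⇒ phys 0x365DB  [4 reads]
#3 VA=0xC8103E1214F (r,kernel):
  [0] read 0x19 idx=25: raw=0x1D007 flags P=1 W=1 U=1 S=0
  [1] read 0x1D idx=4: raw=0x20007 flags P=1 W=1 U=1 S=0
  [2] read 0x20 idx=31: raw=0x22007 flags P=1 W=1 U=1 S=0
  [3] read 0x22 idx=18: raw=0x23007 flags P=1 W=1 U=1 S=0
  ⇒ phys 0x2314F  [4 reads]

Access #3 PA: 0x2314F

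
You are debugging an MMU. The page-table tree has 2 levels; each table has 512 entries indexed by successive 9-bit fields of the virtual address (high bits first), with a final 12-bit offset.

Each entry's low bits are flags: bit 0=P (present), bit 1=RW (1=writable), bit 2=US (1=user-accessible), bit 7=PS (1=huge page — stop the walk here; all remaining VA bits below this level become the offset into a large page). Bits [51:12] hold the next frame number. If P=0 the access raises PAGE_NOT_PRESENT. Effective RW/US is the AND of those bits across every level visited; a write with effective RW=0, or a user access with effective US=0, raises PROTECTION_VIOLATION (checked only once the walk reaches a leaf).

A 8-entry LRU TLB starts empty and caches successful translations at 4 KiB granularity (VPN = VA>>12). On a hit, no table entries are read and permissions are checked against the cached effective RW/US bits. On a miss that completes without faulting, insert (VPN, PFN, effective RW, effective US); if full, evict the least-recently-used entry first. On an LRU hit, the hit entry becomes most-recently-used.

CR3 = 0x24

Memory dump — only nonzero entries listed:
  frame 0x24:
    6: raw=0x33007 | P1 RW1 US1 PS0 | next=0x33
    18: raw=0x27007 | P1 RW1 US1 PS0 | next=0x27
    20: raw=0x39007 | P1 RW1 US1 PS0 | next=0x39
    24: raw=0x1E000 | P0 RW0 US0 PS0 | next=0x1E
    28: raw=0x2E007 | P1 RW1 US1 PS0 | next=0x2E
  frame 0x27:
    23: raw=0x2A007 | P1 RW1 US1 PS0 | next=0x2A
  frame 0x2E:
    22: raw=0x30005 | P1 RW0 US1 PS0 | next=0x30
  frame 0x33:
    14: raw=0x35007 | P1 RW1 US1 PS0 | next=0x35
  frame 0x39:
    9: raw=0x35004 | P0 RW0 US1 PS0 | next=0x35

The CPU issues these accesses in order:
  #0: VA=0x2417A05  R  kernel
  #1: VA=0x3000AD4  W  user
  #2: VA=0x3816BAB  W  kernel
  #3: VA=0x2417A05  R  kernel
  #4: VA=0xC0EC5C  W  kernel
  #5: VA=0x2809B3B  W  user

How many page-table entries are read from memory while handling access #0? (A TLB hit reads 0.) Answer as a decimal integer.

Per-access translation:
#0 VA=0x2417A05 (r,kernel):
  lvl0: tbl 0x24, slot 18 ⇒ 0x27007 (P1/RW1/US1/PS0)
  lvl1: tbl 0x27, slot 23 ⇒ 0x2A007 (P1/RW1/US1/PS0)
  ⇒ phys 0x2AA05  [2 reads]
#1 VA=0x3000AD4 (w,user):
  lvl0: tbl 0x24, slot 24 ⇒ 0x1E000 (P0/RW0/US0/PS0)
  ✗ PAGE_NOT_PRESENT  [1 reads]
#2 VA=0x3816BAB (w,kernel):
  lvl0: tbl 0x24, slot 28 ⇒ 0x2E007 (P1/RW1/US1/PS0)
  lvl1: tbl 0x2E, slot 22 ⇒ 0x30005 (P1/RW0/US1/PS0)
  ✗ PROTECTION_VIOLATION  [2 reads]
#3 VA=0x2417A05 (r,kernel):
  TLB hit vpn=0x2417 → PA=0x2AA05
#4 VA=0xC0EC5C (w,kernel):
  lvl0: tbl 0x24, slot 6 ⇒ 0x33007 (P1/RW1/US1/PS0)
  lvl1: tbl 0x33, slot 14 ⇒ 0x35007 (P1/RW1/US1/PS0)
  ⇒ phys 0x35C5C  [2 reads]
#5 VA=0x2809B3B (w,user):
  lvl0: tbl 0x24, slot 20 ⇒ 0x39007 (P1/RW1/US1/PS0)
  lvl1: tbl 0x39, slot 9 ⇒ 0x35004 (P0/RW0/US1/PS0)
  ✗ PAGE_NOT_PRESENT  [2 reads]

Entries read for #0: 2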